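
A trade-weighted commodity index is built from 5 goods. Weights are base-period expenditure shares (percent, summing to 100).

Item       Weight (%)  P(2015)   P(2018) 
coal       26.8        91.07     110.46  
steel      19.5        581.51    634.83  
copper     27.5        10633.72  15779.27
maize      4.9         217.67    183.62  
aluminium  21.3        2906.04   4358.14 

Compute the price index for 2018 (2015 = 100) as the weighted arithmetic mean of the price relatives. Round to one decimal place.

coal: 26.8 × (110.46/91.07) = 26.8 × 1.212913 = 32.5061
steel: 19.5 × (634.83/581.51) = 19.5 × 1.091692 = 21.2880
copper: 27.5 × (15779.27/10633.72) = 27.5 × 1.483890 = 40.8070
maize: 4.9 × (183.62/217.67) = 4.9 × 0.843571 = 4.1335
aluminium: 21.3 × (4358.14/2906.04) = 21.3 × 1.499683 = 31.9433
Index = Σ wᵢ·(p₁ᵢ/p₀ᵢ) = 32.5061 + 21.2880 + 40.8070 + 4.1335 + 31.9433 = 130.6778

130.7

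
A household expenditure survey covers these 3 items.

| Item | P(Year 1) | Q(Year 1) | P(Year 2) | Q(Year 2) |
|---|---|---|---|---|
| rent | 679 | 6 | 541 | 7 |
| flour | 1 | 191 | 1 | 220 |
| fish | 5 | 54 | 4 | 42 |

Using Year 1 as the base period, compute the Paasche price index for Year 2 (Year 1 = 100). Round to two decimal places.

Paasche price index uses current-period quantities as weights.
ΣP(Year 2)·Q(Year 2) = 541×7 + 1×220 + 4×42 = 3787 + 220 + 168 = 4175
ΣP(Year 1)·Q(Year 2) = 679×7 + 1×220 + 5×42 = 4753 + 220 + 210 = 5183
Index = 4175 / 5183 × 100 = 80.5518

80.55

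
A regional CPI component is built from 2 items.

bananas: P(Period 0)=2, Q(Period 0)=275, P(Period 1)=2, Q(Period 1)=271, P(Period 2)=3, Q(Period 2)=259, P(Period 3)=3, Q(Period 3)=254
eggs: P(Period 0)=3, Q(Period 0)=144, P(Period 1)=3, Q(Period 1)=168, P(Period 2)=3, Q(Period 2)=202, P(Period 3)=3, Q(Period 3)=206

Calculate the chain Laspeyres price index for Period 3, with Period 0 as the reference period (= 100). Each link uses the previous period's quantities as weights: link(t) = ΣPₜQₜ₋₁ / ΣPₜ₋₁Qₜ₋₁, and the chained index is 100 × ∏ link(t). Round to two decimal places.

Link Period 0→Period 1:
ΣP(Period 1)Q(Period 0) = 2×275 + 3×144 = 550 + 432 = 982
ΣP(Period 0)Q(Period 0) = 2×275 + 3×144 = 550 + 432 = 982
link = 982/982 = 1.000000
Link Period 1→Period 2:
ΣP(Period 2)Q(Period 1) = 3×271 + 3×168 = 813 + 504 = 1317
ΣP(Period 1)Q(Period 1) = 2×271 + 3×168 = 542 + 504 = 1046
link = 1317/1046 = 1.259082
Link Period 2→Period 3:
ΣP(Period 3)Q(Period 2) = 3×259 + 3×202 = 777 + 606 = 1383
ΣP(Period 2)Q(Period 2) = 3×259 + 3×202 = 777 + 606 = 1383
link = 1383/1383 = 1.000000
Chained index = 100 × 1.000000 × 1.259082 × 1.000000 = 125.9082

125.91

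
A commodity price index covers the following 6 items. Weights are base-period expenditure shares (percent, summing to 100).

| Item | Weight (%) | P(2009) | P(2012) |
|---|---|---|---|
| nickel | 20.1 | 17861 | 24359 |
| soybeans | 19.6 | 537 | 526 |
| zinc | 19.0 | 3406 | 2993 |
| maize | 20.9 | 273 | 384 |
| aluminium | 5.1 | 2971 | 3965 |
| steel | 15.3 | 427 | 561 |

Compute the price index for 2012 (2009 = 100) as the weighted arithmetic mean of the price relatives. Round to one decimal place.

nickel: 20.1 × (24359/17861) = 20.1 × 1.363809 = 27.4126
soybeans: 19.6 × (526/537) = 19.6 × 0.979516 = 19.1985
zinc: 19.0 × (2993/3406) = 19.0 × 0.878743 = 16.6961
maize: 20.9 × (384/273) = 20.9 × 1.406593 = 29.3978
aluminium: 5.1 × (3965/2971) = 5.1 × 1.334567 = 6.8063
steel: 15.3 × (561/427) = 15.3 × 1.313817 = 20.1014
Index = Σ wᵢ·(p₁ᵢ/p₀ᵢ) = 27.4126 + 19.1985 + 16.6961 + 29.3978 + 6.8063 + 20.1014 = 119.6127

119.6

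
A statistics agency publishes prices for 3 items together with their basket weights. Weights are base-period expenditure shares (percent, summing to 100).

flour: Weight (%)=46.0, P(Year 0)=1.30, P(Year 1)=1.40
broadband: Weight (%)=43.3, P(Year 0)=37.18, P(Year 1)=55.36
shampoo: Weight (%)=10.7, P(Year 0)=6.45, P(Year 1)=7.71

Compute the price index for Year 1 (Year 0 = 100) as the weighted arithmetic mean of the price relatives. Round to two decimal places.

126.80

flour: 46.0 × (1.40/1.30) = 46.0 × 1.076923 = 49.5385
broadband: 43.3 × (55.36/37.18) = 43.3 × 1.488973 = 64.4725
shampoo: 10.7 × (7.71/6.45) = 10.7 × 1.195349 = 12.7902
Index = Σ wᵢ·(p₁ᵢ/p₀ᵢ) = 49.5385 + 64.4725 + 12.7902 = 126.8012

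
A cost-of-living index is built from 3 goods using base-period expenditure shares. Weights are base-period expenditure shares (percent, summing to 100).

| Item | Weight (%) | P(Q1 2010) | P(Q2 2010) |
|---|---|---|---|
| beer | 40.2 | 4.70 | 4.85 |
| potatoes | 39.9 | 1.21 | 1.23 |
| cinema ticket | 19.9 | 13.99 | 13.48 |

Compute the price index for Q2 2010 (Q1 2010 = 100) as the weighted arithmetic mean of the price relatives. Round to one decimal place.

beer: 40.2 × (4.85/4.70) = 40.2 × 1.031915 = 41.4830
potatoes: 39.9 × (1.23/1.21) = 39.9 × 1.016529 = 40.5595
cinema ticket: 19.9 × (13.48/13.99) = 19.9 × 0.963545 = 19.1746
Index = Σ wᵢ·(p₁ᵢ/p₀ᵢ) = 41.4830 + 40.5595 + 19.1746 = 101.2170

101.2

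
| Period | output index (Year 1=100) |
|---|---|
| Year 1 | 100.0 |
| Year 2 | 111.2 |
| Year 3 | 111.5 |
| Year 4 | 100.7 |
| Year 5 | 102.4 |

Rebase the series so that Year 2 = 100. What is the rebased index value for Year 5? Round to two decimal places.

92.09

Rebased(Year 5) = 102.4 / 111.2 × 100 = 92.0863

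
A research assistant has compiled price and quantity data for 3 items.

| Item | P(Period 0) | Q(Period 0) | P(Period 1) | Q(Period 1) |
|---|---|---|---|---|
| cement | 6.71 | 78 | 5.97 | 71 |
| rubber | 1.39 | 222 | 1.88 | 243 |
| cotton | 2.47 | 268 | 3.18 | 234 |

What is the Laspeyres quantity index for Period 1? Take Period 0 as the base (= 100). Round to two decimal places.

Laspeyres quantity index uses base-period prices as weights.
ΣP(Period 0)·Q(Period 1) = 6.71×71 + 1.39×243 + 2.47×234 = 476.41 + 337.77 + 577.98 = 1392.16
ΣP(Period 0)·Q(Period 0) = 6.71×78 + 1.39×222 + 2.47×268 = 523.38 + 308.58 + 661.96 = 1493.92
Index = 1392.16 / 1493.92 × 100 = 93.1884

93.19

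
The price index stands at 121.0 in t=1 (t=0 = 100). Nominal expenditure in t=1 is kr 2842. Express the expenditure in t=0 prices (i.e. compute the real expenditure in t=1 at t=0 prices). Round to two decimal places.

Real = Nominal ÷ (Index/100) = 2842 ÷ (121.0/100)
     = 2842 ÷ 1.210 = 2348.7603

2348.76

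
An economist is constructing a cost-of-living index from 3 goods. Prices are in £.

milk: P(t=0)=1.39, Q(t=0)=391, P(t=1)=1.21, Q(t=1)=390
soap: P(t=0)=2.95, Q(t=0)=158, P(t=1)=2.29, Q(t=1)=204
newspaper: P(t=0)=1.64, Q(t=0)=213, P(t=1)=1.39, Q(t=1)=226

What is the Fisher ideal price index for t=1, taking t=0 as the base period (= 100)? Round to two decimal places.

82.99

Laspeyres component (base-period weights):
ΣP(t=1)Q(t=0) = 1.21×391 + 2.29×158 + 1.39×213 = 473.11 + 361.82 + 296.07 = 1131
ΣP(t=0)Q(t=0) = 1.39×391 + 2.95×158 + 1.64×213 = 543.49 + 466.1 + 349.32 = 1358.91
L = 1131 / 1358.91 × 100 = 83.2285
Paasche component (current-period weights):
ΣP(t=1)Q(t=1) = 1.21×390 + 2.29×204 + 1.39×226 = 471.9 + 467.16 + 314.14 = 1253.2
ΣP(t=0)Q(t=1) = 1.39×390 + 2.95×204 + 1.64×226 = 542.1 + 601.8 + 370.64 = 1514.54
P = 1253.2 / 1514.54 × 100 = 82.7446
Fisher = √(L × P) = √(83.2285 × 82.7446) = 82.9862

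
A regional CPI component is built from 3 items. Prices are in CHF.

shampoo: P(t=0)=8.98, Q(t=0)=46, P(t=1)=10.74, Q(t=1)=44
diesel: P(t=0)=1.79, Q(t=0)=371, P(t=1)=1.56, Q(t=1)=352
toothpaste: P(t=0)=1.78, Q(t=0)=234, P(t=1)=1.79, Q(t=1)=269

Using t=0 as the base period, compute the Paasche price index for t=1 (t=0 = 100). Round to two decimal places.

Paasche price index uses current-period quantities as weights.
ΣP(t=1)·Q(t=1) = 10.74×44 + 1.56×352 + 1.79×269 = 472.56 + 549.12 + 481.51 = 1503.19
ΣP(t=0)·Q(t=1) = 8.98×44 + 1.79×352 + 1.78×269 = 395.12 + 630.08 + 478.82 = 1504.02
Index = 1503.19 / 1504.02 × 100 = 99.9448

99.94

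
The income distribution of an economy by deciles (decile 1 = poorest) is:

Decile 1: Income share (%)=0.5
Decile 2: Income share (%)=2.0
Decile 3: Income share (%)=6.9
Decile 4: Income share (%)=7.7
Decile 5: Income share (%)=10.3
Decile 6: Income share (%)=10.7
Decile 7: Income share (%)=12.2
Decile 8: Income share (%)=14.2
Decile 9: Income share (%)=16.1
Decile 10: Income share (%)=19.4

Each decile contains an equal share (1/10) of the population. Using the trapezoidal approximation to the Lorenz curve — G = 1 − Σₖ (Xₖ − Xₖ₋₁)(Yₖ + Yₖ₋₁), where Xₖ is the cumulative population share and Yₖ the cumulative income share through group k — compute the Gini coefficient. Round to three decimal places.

0.319

Cumulative income shares Yₖ: 0.0050, 0.0250, 0.0940, 0.1710, 0.2740, 0.3810, 0.5030, 0.6450, 0.8060, 1.0000
Σ (Xₖ−Xₖ₋₁)(Yₖ+Yₖ₋₁) = (1/10)(0.0050+0.0000) + (1/10)(0.0250+0.0050) + (1/10)(0.0940+0.0250) + (1/10)(0.1710+0.0940) + (1/10)(0.2740+0.1710) + (1/10)(0.3810+0.2740) + (1/10)(0.5030+0.3810) + (1/10)(0.6450+0.5030) + (1/10)(0.8060+0.6450) + (1/10)(1.0000+0.8060)
  = 0.0005 + 0.0030 + 0.0119 + 0.0265 + 0.0445 + 0.0655 + 0.0884 + 0.1148 + 0.1451 + 0.1806 = 0.6808
G = 1 − 0.6808 = 0.3192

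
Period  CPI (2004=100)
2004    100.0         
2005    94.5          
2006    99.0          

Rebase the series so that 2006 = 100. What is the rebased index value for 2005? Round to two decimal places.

95.45

Rebased(2005) = 94.5 / 99.0 × 100 = 95.4545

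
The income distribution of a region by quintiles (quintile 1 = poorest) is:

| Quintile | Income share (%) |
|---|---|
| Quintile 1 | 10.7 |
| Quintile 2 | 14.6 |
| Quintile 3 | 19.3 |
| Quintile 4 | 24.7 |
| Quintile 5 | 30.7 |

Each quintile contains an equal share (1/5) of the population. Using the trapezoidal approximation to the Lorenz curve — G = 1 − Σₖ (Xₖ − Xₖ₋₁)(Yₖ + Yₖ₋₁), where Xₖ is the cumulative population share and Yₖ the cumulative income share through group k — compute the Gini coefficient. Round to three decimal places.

Cumulative income shares Yₖ: 0.1070, 0.2530, 0.4460, 0.6930, 1.0000
Σ (Xₖ−Xₖ₋₁)(Yₖ+Yₖ₋₁) = (1/5)(0.1070+0.0000) + (1/5)(0.2530+0.1070) + (1/5)(0.4460+0.2530) + (1/5)(0.6930+0.4460) + (1/5)(1.0000+0.6930)
  = 0.0214 + 0.0720 + 0.1398 + 0.2278 + 0.3386 = 0.7996
G = 1 − 0.7996 = 0.2004

0.200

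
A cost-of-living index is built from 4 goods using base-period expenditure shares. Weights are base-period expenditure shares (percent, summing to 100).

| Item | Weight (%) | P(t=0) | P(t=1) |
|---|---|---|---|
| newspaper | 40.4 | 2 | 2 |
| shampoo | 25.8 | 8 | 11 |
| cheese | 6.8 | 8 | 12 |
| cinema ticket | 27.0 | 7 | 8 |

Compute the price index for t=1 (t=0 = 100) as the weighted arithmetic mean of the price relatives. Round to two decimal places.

116.93

newspaper: 40.4 × (2/2) = 40.4 × 1.000000 = 40.4000
shampoo: 25.8 × (11/8) = 25.8 × 1.375000 = 35.4750
cheese: 6.8 × (12/8) = 6.8 × 1.500000 = 10.2000
cinema ticket: 27.0 × (8/7) = 27.0 × 1.142857 = 30.8571
Index = Σ wᵢ·(p₁ᵢ/p₀ᵢ) = 40.4000 + 35.4750 + 10.2000 + 30.8571 = 116.9321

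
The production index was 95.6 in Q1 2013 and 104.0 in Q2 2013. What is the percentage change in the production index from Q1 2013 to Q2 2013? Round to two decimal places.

Change = (104.0 − 95.6) / 95.6 × 100
       = 8.4 / 95.6 × 100 = 8.7866%

8.79%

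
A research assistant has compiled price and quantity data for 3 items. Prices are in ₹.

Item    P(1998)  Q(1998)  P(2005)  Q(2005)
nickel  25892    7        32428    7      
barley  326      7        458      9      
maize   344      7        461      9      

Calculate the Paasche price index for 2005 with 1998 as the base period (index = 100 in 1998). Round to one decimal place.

Paasche price index uses current-period quantities as weights.
ΣP(2005)·Q(2005) = 32428×7 + 458×9 + 461×9 = 226996 + 4122 + 4149 = 235267
ΣP(1998)·Q(2005) = 25892×7 + 326×9 + 344×9 = 181244 + 2934 + 3096 = 187274
Index = 235267 / 187274 × 100 = 125.6272

125.6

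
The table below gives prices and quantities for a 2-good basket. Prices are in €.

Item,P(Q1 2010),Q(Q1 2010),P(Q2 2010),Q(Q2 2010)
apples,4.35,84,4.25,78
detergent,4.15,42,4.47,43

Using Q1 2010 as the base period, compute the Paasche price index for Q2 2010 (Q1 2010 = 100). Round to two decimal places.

Paasche price index uses current-period quantities as weights.
ΣP(Q2 2010)·Q(Q2 2010) = 4.25×78 + 4.47×43 = 331.5 + 192.21 = 523.71
ΣP(Q1 2010)·Q(Q2 2010) = 4.35×78 + 4.15×43 = 339.3 + 178.45 = 517.75
Index = 523.71 / 517.75 × 100 = 101.1511

101.15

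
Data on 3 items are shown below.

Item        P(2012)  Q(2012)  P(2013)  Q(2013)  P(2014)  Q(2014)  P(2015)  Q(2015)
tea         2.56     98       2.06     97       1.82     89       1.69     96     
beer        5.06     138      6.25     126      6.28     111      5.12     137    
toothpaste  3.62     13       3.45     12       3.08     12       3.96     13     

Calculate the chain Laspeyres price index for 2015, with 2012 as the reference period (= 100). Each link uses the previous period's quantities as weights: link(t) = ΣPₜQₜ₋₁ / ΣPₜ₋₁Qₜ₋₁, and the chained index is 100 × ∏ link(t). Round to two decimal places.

Link 2012→2013:
ΣP(2013)Q(2012) = 2.06×98 + 6.25×138 + 3.45×13 = 201.88 + 862.5 + 44.85 = 1109.23
ΣP(2012)Q(2012) = 2.56×98 + 5.06×138 + 3.62×13 = 250.88 + 698.28 + 47.06 = 996.22
link = 1109.23/996.22 = 1.113439
Link 2013→2014:
ΣP(2014)Q(2013) = 1.82×97 + 6.28×126 + 3.08×12 = 176.54 + 791.28 + 36.96 = 1004.78
ΣP(2013)Q(2013) = 2.06×97 + 6.25×126 + 3.45×12 = 199.82 + 787.5 + 41.4 = 1028.72
link = 1004.78/1028.72 = 0.976728
Link 2014→2015:
ΣP(2015)Q(2014) = 1.69×89 + 5.12×111 + 3.96×12 = 150.41 + 568.32 + 47.52 = 766.25
ΣP(2014)Q(2014) = 1.82×89 + 6.28×111 + 3.08×12 = 161.98 + 697.08 + 36.96 = 896.02
link = 766.25/896.02 = 0.855171
Chained index = 100 × 1.113439 × 0.976728 × 0.855171 = 93.0021

93.00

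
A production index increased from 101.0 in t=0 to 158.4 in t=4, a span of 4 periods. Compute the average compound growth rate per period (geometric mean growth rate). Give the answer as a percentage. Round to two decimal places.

Growth factor = (158.4/101.0)^(1/4) = (1.568317)^(1/4) = 1.119073
Growth rate = 1.119073 − 1 = 0.119073 = 11.9073%

11.91%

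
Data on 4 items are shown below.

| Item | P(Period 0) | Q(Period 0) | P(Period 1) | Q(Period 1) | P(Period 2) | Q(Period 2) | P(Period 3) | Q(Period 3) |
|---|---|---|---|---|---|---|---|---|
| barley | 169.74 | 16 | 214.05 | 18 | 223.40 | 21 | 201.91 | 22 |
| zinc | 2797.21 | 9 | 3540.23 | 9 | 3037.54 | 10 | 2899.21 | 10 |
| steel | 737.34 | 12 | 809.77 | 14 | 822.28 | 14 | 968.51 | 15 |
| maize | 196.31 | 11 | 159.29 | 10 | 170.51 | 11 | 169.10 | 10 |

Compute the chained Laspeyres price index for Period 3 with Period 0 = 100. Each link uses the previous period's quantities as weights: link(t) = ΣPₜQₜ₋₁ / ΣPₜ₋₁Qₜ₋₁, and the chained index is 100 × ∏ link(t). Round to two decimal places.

Link Period 0→Period 1:
ΣP(Period 1)Q(Period 0) = 214.05×16 + 3540.23×9 + 809.77×12 + 159.29×11 = 3424.8 + 31862.07 + 9717.24 + 1752.19 = 46756.3
ΣP(Period 0)Q(Period 0) = 169.74×16 + 2797.21×9 + 737.34×12 + 196.31×11 = 2715.84 + 25174.89 + 8848.08 + 2159.41 = 38898.22
link = 46756.3/38898.22 = 1.202016
Link Period 1→Period 2:
ΣP(Period 2)Q(Period 1) = 223.40×18 + 3037.54×9 + 822.28×14 + 170.51×10 = 4021.2 + 27337.86 + 11511.92 + 1705.1 = 44576.08
ΣP(Period 1)Q(Period 1) = 214.05×18 + 3540.23×9 + 809.77×14 + 159.29×10 = 3852.9 + 31862.07 + 11336.78 + 1592.9 = 48644.65
link = 44576.08/48644.65 = 0.916361
Link Period 2→Period 3:
ΣP(Period 3)Q(Period 2) = 201.91×21 + 2899.21×10 + 968.51×14 + 169.10×11 = 4240.11 + 28992.1 + 13559.14 + 1860.1 = 48651.45
ΣP(Period 2)Q(Period 2) = 223.40×21 + 3037.54×10 + 822.28×14 + 170.51×11 = 4691.4 + 30375.4 + 11511.92 + 1875.61 = 48454.33
link = 48651.45/48454.33 = 1.004068
Chained index = 100 × 1.202016 × 0.916361 × 1.004068 = 110.5962

110.60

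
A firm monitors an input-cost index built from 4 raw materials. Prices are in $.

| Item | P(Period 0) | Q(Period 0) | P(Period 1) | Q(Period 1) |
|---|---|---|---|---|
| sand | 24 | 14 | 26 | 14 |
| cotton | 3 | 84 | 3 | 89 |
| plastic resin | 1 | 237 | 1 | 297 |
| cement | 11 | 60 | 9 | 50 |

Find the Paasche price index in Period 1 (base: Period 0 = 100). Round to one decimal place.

Paasche price index uses current-period quantities as weights.
ΣP(Period 1)·Q(Period 1) = 26×14 + 3×89 + 1×297 + 9×50 = 364 + 267 + 297 + 450 = 1378
ΣP(Period 0)·Q(Period 1) = 24×14 + 3×89 + 1×297 + 11×50 = 336 + 267 + 297 + 550 = 1450
Index = 1378 / 1450 × 100 = 95.0345

95.0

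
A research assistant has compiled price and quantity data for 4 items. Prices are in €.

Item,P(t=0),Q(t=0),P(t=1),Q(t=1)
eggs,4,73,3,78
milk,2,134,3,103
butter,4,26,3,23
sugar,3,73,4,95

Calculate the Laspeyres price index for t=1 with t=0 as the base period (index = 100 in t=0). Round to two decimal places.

112.23

Laspeyres price index uses base-period quantities as weights.
ΣP(t=1)·Q(t=0) = 3×73 + 3×134 + 3×26 + 4×73 = 219 + 402 + 78 + 292 = 991
ΣP(t=0)·Q(t=0) = 4×73 + 2×134 + 4×26 + 3×73 = 292 + 268 + 104 + 219 = 883
Index = 991 / 883 × 100 = 112.2310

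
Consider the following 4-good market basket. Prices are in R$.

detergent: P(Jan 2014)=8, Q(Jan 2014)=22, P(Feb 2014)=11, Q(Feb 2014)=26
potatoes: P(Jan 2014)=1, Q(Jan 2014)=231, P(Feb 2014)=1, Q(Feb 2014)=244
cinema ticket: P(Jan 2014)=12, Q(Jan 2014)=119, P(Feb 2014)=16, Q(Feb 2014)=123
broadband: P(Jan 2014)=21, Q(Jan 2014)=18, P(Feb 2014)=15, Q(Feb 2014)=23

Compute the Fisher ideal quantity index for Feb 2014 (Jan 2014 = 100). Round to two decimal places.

Laspeyres component (base-period weights):
ΣP(Jan 2014)Q(Feb 2014) = 8×26 + 1×244 + 12×123 + 21×23 = 208 + 244 + 1476 + 483 = 2411
ΣP(Jan 2014)Q(Jan 2014) = 8×22 + 1×231 + 12×119 + 21×18 = 176 + 231 + 1428 + 378 = 2213
L = 2411 / 2213 × 100 = 108.9471
Paasche component (current-period weights):
ΣP(Feb 2014)Q(Feb 2014) = 11×26 + 1×244 + 16×123 + 15×23 = 286 + 244 + 1968 + 345 = 2843
ΣP(Feb 2014)Q(Jan 2014) = 11×22 + 1×231 + 16×119 + 15×18 = 242 + 231 + 1904 + 270 = 2647
P = 2843 / 2647 × 100 = 107.4046
Fisher = √(L × P) = √(108.9471 × 107.4046) = 108.1731

108.17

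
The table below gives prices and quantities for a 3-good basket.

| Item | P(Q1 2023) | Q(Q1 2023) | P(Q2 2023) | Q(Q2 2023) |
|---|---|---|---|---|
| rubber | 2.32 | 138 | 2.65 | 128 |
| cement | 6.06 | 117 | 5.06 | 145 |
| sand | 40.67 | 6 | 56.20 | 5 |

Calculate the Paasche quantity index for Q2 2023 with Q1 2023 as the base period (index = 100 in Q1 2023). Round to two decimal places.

Paasche quantity index uses current-period prices as weights.
ΣP(Q2 2023)·Q(Q2 2023) = 2.65×128 + 5.06×145 + 56.20×5 = 339.2 + 733.7 + 281 = 1353.9
ΣP(Q2 2023)·Q(Q1 2023) = 2.65×138 + 5.06×117 + 56.20×6 = 365.7 + 592.02 + 337.2 = 1294.92
Index = 1353.9 / 1294.92 × 100 = 104.5547

104.55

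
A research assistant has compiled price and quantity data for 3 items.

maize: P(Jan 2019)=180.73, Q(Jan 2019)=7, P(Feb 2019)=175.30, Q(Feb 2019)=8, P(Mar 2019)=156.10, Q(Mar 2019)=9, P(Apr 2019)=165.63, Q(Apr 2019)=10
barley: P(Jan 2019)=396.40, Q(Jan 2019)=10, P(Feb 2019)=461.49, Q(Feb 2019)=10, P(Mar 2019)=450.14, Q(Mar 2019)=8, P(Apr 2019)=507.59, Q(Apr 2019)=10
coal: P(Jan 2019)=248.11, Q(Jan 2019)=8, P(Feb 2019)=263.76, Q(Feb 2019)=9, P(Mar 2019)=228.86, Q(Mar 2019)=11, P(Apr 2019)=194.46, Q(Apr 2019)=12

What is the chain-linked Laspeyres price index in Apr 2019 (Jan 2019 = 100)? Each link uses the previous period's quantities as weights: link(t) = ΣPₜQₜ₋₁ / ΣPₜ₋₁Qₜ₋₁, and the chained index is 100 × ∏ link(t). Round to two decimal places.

104.87

Link Jan 2019→Feb 2019:
ΣP(Feb 2019)Q(Jan 2019) = 175.30×7 + 461.49×10 + 263.76×8 = 1227.1 + 4614.9 + 2110.08 = 7952.08
ΣP(Jan 2019)Q(Jan 2019) = 180.73×7 + 396.40×10 + 248.11×8 = 1265.11 + 3964 + 1984.88 = 7213.99
link = 7952.08/7213.99 = 1.102314
Link Feb 2019→Mar 2019:
ΣP(Mar 2019)Q(Feb 2019) = 156.10×8 + 450.14×10 + 228.86×9 = 1248.8 + 4501.4 + 2059.74 = 7809.94
ΣP(Feb 2019)Q(Feb 2019) = 175.30×8 + 461.49×10 + 263.76×9 = 1402.4 + 4614.9 + 2373.84 = 8391.14
link = 7809.94/8391.14 = 0.930736
Link Mar 2019→Apr 2019:
ΣP(Apr 2019)Q(Mar 2019) = 165.63×9 + 507.59×8 + 194.46×11 = 1490.67 + 4060.72 + 2139.06 = 7690.45
ΣP(Mar 2019)Q(Mar 2019) = 156.10×9 + 450.14×8 + 228.86×11 = 1404.9 + 3601.12 + 2517.46 = 7523.48
link = 7690.45/7523.48 = 1.022193
Chained index = 100 × 1.102314 × 0.930736 × 1.022193 = 104.8733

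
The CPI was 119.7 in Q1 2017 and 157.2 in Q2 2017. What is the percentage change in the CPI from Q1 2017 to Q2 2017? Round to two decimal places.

31.33%

Change = (157.2 − 119.7) / 119.7 × 100
       = 37.5 / 119.7 × 100 = 31.3283%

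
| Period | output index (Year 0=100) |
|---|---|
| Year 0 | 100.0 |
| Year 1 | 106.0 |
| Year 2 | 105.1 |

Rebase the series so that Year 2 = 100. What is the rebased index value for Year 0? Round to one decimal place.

Rebased(Year 0) = 100.0 / 105.1 × 100 = 95.1475

95.1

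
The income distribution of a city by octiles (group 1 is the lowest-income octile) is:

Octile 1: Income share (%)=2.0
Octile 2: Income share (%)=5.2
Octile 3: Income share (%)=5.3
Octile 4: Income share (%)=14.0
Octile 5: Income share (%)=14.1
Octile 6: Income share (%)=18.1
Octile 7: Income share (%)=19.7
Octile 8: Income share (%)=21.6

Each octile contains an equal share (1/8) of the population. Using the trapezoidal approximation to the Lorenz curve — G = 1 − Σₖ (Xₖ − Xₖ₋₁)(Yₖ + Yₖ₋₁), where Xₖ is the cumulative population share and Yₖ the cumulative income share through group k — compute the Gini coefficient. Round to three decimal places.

0.310

Cumulative income shares Yₖ: 0.0200, 0.0720, 0.1250, 0.2650, 0.4060, 0.5870, 0.7840, 1.0000
Σ (Xₖ−Xₖ₋₁)(Yₖ+Yₖ₋₁) = (1/8)(0.0200+0.0000) + (1/8)(0.0720+0.0200) + (1/8)(0.1250+0.0720) + (1/8)(0.2650+0.1250) + (1/8)(0.4060+0.2650) + (1/8)(0.5870+0.4060) + (1/8)(0.7840+0.5870) + (1/8)(1.0000+0.7840)
  = 0.0025 + 0.0115 + 0.0246 + 0.0488 + 0.0839 + 0.1241 + 0.1714 + 0.2230 = 0.6897
G = 1 − 0.6897 = 0.3103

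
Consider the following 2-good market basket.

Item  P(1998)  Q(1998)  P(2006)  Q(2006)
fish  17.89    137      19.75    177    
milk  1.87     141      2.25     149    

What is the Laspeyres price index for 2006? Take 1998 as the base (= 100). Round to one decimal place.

Laspeyres price index uses base-period quantities as weights.
ΣP(2006)·Q(1998) = 19.75×137 + 2.25×141 = 2705.75 + 317.25 = 3023
ΣP(1998)·Q(1998) = 17.89×137 + 1.87×141 = 2450.93 + 263.67 = 2714.6
Index = 3023 / 2714.6 × 100 = 111.3608

111.4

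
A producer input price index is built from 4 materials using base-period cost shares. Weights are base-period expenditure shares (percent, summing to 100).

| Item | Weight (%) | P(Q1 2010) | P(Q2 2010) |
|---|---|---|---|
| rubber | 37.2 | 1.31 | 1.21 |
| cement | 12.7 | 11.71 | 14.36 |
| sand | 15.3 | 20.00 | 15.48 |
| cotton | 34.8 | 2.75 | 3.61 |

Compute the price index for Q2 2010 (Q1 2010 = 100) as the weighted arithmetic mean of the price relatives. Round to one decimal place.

107.5

rubber: 37.2 × (1.21/1.31) = 37.2 × 0.923664 = 34.3603
cement: 12.7 × (14.36/11.71) = 12.7 × 1.226302 = 15.5740
sand: 15.3 × (15.48/20.00) = 15.3 × 0.774000 = 11.8422
cotton: 34.8 × (3.61/2.75) = 34.8 × 1.312727 = 45.6829
Index = Σ wᵢ·(p₁ᵢ/p₀ᵢ) = 34.3603 + 15.5740 + 11.8422 + 45.6829 = 107.4595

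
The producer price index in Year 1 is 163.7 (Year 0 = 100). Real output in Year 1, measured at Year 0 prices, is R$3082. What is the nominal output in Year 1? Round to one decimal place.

5045.2

Nominal = Real × (Index/100) = 3082 × (163.7/100)
        = 3082 × 1.637 = 5045.2340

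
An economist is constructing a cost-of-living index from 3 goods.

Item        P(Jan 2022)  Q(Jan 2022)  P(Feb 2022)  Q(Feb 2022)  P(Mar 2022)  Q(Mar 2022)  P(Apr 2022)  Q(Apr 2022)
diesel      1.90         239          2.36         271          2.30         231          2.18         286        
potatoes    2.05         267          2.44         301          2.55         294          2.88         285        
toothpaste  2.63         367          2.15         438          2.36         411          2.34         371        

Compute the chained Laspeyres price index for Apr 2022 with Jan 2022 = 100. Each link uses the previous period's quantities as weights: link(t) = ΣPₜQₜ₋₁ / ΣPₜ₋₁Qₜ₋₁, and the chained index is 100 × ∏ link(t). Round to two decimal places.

Link Jan 2022→Feb 2022:
ΣP(Feb 2022)Q(Jan 2022) = 2.36×239 + 2.44×267 + 2.15×367 = 564.04 + 651.48 + 789.05 = 2004.57
ΣP(Jan 2022)Q(Jan 2022) = 1.90×239 + 2.05×267 + 2.63×367 = 454.1 + 547.35 + 965.21 = 1966.66
link = 2004.57/1966.66 = 1.019276
Link Feb 2022→Mar 2022:
ΣP(Mar 2022)Q(Feb 2022) = 2.30×271 + 2.55×301 + 2.36×438 = 623.3 + 767.55 + 1033.68 = 2424.53
ΣP(Feb 2022)Q(Feb 2022) = 2.36×271 + 2.44×301 + 2.15×438 = 639.56 + 734.44 + 941.7 = 2315.7
link = 2424.53/2315.7 = 1.046997
Link Mar 2022→Apr 2022:
ΣP(Apr 2022)Q(Mar 2022) = 2.18×231 + 2.88×294 + 2.34×411 = 503.58 + 846.72 + 961.74 = 2312.04
ΣP(Mar 2022)Q(Mar 2022) = 2.30×231 + 2.55×294 + 2.36×411 = 531.3 + 749.7 + 969.96 = 2250.96
link = 2312.04/2250.96 = 1.027135
Chained index = 100 × 1.019276 × 1.046997 × 1.027135 = 109.6137

109.61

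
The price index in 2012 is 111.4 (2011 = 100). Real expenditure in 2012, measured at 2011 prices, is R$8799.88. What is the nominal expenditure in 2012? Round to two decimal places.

Nominal = Real × (Index/100) = 8799.88 × (111.4/100)
        = 8799.88 × 1.114 = 9803.0663

9803.07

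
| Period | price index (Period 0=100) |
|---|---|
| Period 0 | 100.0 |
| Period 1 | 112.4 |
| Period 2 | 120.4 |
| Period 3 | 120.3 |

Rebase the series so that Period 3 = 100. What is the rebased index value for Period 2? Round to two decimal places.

Rebased(Period 2) = 120.4 / 120.3 × 100 = 100.0831

100.08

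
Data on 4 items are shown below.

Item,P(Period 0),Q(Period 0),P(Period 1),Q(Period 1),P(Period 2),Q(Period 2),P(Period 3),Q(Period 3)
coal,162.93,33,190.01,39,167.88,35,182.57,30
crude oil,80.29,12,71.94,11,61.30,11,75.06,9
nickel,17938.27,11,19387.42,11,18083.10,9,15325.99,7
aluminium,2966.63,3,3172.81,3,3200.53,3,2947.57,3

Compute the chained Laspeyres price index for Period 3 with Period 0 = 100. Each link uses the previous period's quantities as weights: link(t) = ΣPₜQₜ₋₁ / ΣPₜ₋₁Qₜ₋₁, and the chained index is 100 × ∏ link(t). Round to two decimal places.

Link Period 0→Period 1:
ΣP(Period 1)Q(Period 0) = 190.01×33 + 71.94×12 + 19387.42×11 + 3172.81×3 = 6270.33 + 863.28 + 213261.62 + 9518.43 = 229913.66
ΣP(Period 0)Q(Period 0) = 162.93×33 + 80.29×12 + 17938.27×11 + 2966.63×3 = 5376.69 + 963.48 + 197320.97 + 8899.89 = 212561.03
link = 229913.66/212561.03 = 1.081636
Link Period 1→Period 2:
ΣP(Period 2)Q(Period 1) = 167.88×39 + 61.30×11 + 18083.10×11 + 3200.53×3 = 6547.32 + 674.3 + 198914.1 + 9601.59 = 215737.31
ΣP(Period 1)Q(Period 1) = 190.01×39 + 71.94×11 + 19387.42×11 + 3172.81×3 = 7410.39 + 791.34 + 213261.62 + 9518.43 = 230981.78
link = 215737.31/230981.78 = 0.934001
Link Period 2→Period 3:
ΣP(Period 3)Q(Period 2) = 182.57×35 + 75.06×11 + 15325.99×9 + 2947.57×3 = 6389.95 + 825.66 + 137933.91 + 8842.71 = 153992.23
ΣP(Period 2)Q(Period 2) = 167.88×35 + 61.30×11 + 18083.10×9 + 3200.53×3 = 5875.8 + 674.3 + 162747.9 + 9601.59 = 178899.59
link = 153992.23/178899.59 = 0.860775
Chained index = 100 × 1.081636 × 0.934001 × 0.860775 = 86.9597

86.96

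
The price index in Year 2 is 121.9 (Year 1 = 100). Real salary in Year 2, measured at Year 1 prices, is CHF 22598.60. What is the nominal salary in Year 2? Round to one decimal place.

27547.7

Nominal = Real × (Index/100) = 22598.60 × (121.9/100)
        = 22598.60 × 1.219 = 27547.6934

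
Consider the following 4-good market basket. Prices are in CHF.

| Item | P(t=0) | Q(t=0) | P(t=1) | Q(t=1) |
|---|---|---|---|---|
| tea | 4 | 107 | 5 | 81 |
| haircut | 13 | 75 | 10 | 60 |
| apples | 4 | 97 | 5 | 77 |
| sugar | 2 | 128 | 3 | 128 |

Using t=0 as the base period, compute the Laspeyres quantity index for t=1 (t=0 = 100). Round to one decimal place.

81.5

Laspeyres quantity index uses base-period prices as weights.
ΣP(t=0)·Q(t=1) = 4×81 + 13×60 + 4×77 + 2×128 = 324 + 780 + 308 + 256 = 1668
ΣP(t=0)·Q(t=0) = 4×107 + 13×75 + 4×97 + 2×128 = 428 + 975 + 388 + 256 = 2047
Index = 1668 / 2047 × 100 = 81.4851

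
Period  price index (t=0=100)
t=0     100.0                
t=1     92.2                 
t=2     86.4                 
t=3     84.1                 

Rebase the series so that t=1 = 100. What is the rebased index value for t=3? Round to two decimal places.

91.21

Rebased(t=3) = 84.1 / 92.2 × 100 = 91.2148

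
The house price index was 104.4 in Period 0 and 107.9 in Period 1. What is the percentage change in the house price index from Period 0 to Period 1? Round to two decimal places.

Change = (107.9 − 104.4) / 104.4 × 100
       = 3.5 / 104.4 × 100 = 3.3525%

3.35%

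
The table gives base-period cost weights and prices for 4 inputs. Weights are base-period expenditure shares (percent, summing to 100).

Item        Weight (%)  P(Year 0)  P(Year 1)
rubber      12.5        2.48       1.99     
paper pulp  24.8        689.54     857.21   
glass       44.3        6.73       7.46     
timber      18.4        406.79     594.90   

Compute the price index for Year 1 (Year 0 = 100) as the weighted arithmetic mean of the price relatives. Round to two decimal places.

rubber: 12.5 × (1.99/2.48) = 12.5 × 0.802419 = 10.0302
paper pulp: 24.8 × (857.21/689.54) = 24.8 × 1.243162 = 30.8304
glass: 44.3 × (7.46/6.73) = 44.3 × 1.108470 = 49.1052
timber: 18.4 × (594.90/406.79) = 18.4 × 1.462425 = 26.9086
Index = Σ wᵢ·(p₁ᵢ/p₀ᵢ) = 10.0302 + 30.8304 + 49.1052 + 26.9086 = 116.8745

116.87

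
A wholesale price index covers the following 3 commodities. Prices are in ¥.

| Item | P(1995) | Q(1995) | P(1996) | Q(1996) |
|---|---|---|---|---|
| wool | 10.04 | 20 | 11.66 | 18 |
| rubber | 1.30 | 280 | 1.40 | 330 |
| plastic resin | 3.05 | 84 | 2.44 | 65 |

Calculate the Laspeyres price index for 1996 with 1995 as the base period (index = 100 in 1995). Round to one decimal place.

Laspeyres price index uses base-period quantities as weights.
ΣP(1996)·Q(1995) = 11.66×20 + 1.40×280 + 2.44×84 = 233.2 + 392 + 204.96 = 830.16
ΣP(1995)·Q(1995) = 10.04×20 + 1.30×280 + 3.05×84 = 200.8 + 364 + 256.2 = 821
Index = 830.16 / 821 × 100 = 101.1157

101.1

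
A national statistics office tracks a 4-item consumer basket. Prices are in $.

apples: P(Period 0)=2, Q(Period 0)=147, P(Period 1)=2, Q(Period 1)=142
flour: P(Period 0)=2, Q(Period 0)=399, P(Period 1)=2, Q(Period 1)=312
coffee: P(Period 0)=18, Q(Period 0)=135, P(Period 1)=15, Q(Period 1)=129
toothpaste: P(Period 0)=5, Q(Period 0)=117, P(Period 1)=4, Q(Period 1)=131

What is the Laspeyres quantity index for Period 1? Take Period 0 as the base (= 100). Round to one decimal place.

Laspeyres quantity index uses base-period prices as weights.
ΣP(Period 0)·Q(Period 1) = 2×142 + 2×312 + 18×129 + 5×131 = 284 + 624 + 2322 + 655 = 3885
ΣP(Period 0)·Q(Period 0) = 2×147 + 2×399 + 18×135 + 5×117 = 294 + 798 + 2430 + 585 = 4107
Index = 3885 / 4107 × 100 = 94.5946

94.6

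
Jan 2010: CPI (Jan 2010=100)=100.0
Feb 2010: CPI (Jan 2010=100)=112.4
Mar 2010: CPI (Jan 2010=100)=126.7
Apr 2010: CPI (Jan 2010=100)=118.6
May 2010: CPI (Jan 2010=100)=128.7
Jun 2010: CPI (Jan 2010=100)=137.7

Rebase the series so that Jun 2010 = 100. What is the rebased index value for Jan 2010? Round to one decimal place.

Rebased(Jan 2010) = 100.0 / 137.7 × 100 = 72.6216

72.6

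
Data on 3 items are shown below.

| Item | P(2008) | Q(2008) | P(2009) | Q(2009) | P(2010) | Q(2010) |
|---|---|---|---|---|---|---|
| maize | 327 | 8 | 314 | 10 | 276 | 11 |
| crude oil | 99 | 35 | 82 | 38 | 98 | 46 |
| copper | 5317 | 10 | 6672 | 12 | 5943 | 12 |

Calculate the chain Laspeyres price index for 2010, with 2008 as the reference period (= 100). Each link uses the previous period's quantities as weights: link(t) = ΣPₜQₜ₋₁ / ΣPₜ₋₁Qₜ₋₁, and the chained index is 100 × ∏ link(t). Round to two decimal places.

109.68

Link 2008→2009:
ΣP(2009)Q(2008) = 314×8 + 82×35 + 6672×10 = 2512 + 2870 + 66720 = 72102
ΣP(2008)Q(2008) = 327×8 + 99×35 + 5317×10 = 2616 + 3465 + 53170 = 59251
link = 72102/59251 = 1.216891
Link 2009→2010:
ΣP(2010)Q(2009) = 276×10 + 98×38 + 5943×12 = 2760 + 3724 + 71316 = 77800
ΣP(2009)Q(2009) = 314×10 + 82×38 + 6672×12 = 3140 + 3116 + 80064 = 86320
link = 77800/86320 = 0.901297
Chained index = 100 × 1.216891 × 0.901297 = 109.6781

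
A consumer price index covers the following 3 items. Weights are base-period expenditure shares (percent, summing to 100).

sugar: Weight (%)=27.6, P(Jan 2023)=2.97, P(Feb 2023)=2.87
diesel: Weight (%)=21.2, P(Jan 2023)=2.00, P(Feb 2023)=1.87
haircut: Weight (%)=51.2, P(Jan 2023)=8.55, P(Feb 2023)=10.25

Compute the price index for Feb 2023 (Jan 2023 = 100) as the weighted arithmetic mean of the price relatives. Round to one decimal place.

107.9

sugar: 27.6 × (2.87/2.97) = 27.6 × 0.966330 = 26.6707
diesel: 21.2 × (1.87/2.00) = 21.2 × 0.935000 = 19.8220
haircut: 51.2 × (10.25/8.55) = 51.2 × 1.198830 = 61.3801
Index = Σ wᵢ·(p₁ᵢ/p₀ᵢ) = 26.6707 + 19.8220 + 61.3801 = 107.8728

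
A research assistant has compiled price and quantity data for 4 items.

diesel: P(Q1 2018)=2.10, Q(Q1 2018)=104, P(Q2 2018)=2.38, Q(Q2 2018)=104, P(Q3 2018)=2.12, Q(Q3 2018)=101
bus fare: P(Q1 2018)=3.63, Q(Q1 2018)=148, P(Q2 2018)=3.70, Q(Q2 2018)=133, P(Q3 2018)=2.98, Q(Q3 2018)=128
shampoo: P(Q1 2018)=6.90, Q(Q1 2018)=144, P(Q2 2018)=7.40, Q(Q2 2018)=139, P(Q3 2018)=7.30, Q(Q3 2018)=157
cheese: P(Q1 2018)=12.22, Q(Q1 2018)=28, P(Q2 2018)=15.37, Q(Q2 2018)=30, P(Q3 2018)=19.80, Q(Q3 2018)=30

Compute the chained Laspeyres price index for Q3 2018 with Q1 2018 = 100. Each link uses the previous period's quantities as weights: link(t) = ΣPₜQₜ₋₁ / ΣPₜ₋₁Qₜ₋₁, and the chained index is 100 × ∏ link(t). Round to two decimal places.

109.36

Link Q1 2018→Q2 2018:
ΣP(Q2 2018)Q(Q1 2018) = 2.38×104 + 3.70×148 + 7.40×144 + 15.37×28 = 247.52 + 547.6 + 1065.6 + 430.36 = 2291.08
ΣP(Q1 2018)Q(Q1 2018) = 2.10×104 + 3.63×148 + 6.90×144 + 12.22×28 = 218.4 + 537.24 + 993.6 + 342.16 = 2091.4
link = 2291.08/2091.4 = 1.095477
Link Q2 2018→Q3 2018:
ΣP(Q3 2018)Q(Q2 2018) = 2.12×104 + 2.98×133 + 7.30×139 + 19.80×30 = 220.48 + 396.34 + 1014.7 + 594 = 2225.52
ΣP(Q2 2018)Q(Q2 2018) = 2.38×104 + 3.70×133 + 7.40×139 + 15.37×30 = 247.52 + 492.1 + 1028.6 + 461.1 = 2229.32
link = 2225.52/2229.32 = 0.998295
Chained index = 100 × 1.095477 × 0.998295 = 109.3609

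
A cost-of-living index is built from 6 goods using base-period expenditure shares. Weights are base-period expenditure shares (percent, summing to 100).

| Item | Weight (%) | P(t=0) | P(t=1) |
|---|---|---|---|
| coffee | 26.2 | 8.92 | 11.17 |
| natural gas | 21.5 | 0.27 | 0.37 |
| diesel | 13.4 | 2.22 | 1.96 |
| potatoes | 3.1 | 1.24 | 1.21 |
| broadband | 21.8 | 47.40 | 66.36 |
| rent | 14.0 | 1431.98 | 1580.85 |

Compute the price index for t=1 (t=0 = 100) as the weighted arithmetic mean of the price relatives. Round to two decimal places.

coffee: 26.2 × (11.17/8.92) = 26.2 × 1.252242 = 32.8087
natural gas: 21.5 × (0.37/0.27) = 21.5 × 1.370370 = 29.4630
diesel: 13.4 × (1.96/2.22) = 13.4 × 0.882883 = 11.8306
potatoes: 3.1 × (1.21/1.24) = 3.1 × 0.975806 = 3.0250
broadband: 21.8 × (66.36/47.40) = 21.8 × 1.400000 = 30.5200
rent: 14.0 × (1580.85/1431.98) = 14.0 × 1.103961 = 15.4555
Index = Σ wᵢ·(p₁ᵢ/p₀ᵢ) = 32.8087 + 29.4630 + 11.8306 + 3.0250 + 30.5200 + 15.4555 = 123.1028

123.10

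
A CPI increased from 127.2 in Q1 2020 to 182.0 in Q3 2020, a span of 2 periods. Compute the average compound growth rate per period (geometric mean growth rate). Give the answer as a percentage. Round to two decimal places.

Growth factor = (182.0/127.2)^(1/2) = (1.430818)^(1/2) = 1.196168
Growth rate = 1.196168 − 1 = 0.196168 = 19.6168%

19.62%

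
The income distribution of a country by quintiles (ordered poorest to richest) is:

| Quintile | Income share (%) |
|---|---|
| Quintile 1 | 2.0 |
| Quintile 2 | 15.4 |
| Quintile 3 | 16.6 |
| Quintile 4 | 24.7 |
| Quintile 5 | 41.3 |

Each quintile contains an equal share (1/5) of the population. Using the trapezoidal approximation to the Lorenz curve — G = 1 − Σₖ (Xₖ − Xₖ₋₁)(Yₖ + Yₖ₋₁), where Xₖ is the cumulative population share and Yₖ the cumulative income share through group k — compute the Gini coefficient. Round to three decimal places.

0.352

Cumulative income shares Yₖ: 0.0200, 0.1740, 0.3400, 0.5870, 1.0000
Σ (Xₖ−Xₖ₋₁)(Yₖ+Yₖ₋₁) = (1/5)(0.0200+0.0000) + (1/5)(0.1740+0.0200) + (1/5)(0.3400+0.1740) + (1/5)(0.5870+0.3400) + (1/5)(1.0000+0.5870)
  = 0.0040 + 0.0388 + 0.1028 + 0.1854 + 0.3174 = 0.6484
G = 1 − 0.6484 = 0.3516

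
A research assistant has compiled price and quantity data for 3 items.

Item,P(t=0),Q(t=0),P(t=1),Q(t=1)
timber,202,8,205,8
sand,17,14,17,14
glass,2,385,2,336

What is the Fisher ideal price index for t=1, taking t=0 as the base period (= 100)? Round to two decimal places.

Laspeyres component (base-period weights):
ΣP(t=1)Q(t=0) = 205×8 + 17×14 + 2×385 = 1640 + 238 + 770 = 2648
ΣP(t=0)Q(t=0) = 202×8 + 17×14 + 2×385 = 1616 + 238 + 770 = 2624
L = 2648 / 2624 × 100 = 100.9146
Paasche component (current-period weights):
ΣP(t=1)Q(t=1) = 205×8 + 17×14 + 2×336 = 1640 + 238 + 672 = 2550
ΣP(t=0)Q(t=1) = 202×8 + 17×14 + 2×336 = 1616 + 238 + 672 = 2526
P = 2550 / 2526 × 100 = 100.9501
Fisher = √(L × P) = √(100.9146 × 100.9501) = 100.9324

100.93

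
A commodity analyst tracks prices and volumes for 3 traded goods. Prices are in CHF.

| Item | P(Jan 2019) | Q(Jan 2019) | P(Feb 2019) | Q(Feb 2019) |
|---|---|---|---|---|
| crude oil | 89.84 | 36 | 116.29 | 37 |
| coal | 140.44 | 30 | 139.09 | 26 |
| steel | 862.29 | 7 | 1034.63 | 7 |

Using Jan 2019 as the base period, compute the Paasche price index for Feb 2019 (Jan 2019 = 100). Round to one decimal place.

Paasche price index uses current-period quantities as weights.
ΣP(Feb 2019)·Q(Feb 2019) = 116.29×37 + 139.09×26 + 1034.63×7 = 4302.73 + 3616.34 + 7242.41 = 15161.48
ΣP(Jan 2019)·Q(Feb 2019) = 89.84×37 + 140.44×26 + 862.29×7 = 3324.08 + 3651.44 + 6036.03 = 13011.55
Index = 15161.48 / 13011.55 × 100 = 116.5232

116.5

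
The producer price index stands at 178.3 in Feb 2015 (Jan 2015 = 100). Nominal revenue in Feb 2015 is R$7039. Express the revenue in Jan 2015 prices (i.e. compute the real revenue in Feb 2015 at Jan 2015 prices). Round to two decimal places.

3947.84

Real = Nominal ÷ (Index/100) = 7039 ÷ (178.3/100)
     = 7039 ÷ 1.783 = 3947.8407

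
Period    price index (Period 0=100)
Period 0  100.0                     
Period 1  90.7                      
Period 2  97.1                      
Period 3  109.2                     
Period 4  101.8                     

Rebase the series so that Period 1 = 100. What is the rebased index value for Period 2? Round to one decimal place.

Rebased(Period 2) = 97.1 / 90.7 × 100 = 107.0562

107.1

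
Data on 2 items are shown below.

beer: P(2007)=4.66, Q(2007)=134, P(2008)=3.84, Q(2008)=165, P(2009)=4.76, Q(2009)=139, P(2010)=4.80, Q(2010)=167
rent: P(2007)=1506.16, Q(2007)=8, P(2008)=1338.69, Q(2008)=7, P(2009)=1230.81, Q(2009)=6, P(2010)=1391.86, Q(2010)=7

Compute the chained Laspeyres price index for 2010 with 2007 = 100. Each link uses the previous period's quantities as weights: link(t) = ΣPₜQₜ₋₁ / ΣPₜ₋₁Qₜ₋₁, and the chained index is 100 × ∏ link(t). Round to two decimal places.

93.27

Link 2007→2008:
ΣP(2008)Q(2007) = 3.84×134 + 1338.69×8 = 514.56 + 10709.52 = 11224.08
ΣP(2007)Q(2007) = 4.66×134 + 1506.16×8 = 624.44 + 12049.28 = 12673.72
link = 11224.08/12673.72 = 0.885618
Link 2008→2009:
ΣP(2009)Q(2008) = 4.76×165 + 1230.81×7 = 785.4 + 8615.67 = 9401.07
ΣP(2008)Q(2008) = 3.84×165 + 1338.69×7 = 633.6 + 9370.83 = 10004.43
link = 9401.07/10004.43 = 0.939691
Link 2009→2010:
ΣP(2010)Q(2009) = 4.80×139 + 1391.86×6 = 667.2 + 8351.16 = 9018.36
ΣP(2009)Q(2009) = 4.76×139 + 1230.81×6 = 661.64 + 7384.86 = 8046.5
link = 9018.36/8046.5 = 1.120780
Chained index = 100 × 0.885618 × 0.939691 × 1.120780 = 93.2722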